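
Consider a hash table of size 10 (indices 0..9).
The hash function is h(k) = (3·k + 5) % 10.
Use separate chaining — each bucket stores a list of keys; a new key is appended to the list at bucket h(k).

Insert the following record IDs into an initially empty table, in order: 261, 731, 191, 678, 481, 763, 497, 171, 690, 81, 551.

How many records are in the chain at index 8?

Insert 261: h=8, bucket 8 empty → new chain.
Insert 731: h=8, bucket 8 nonempty → append to chain.
Insert 191: h=8, bucket 8 nonempty → append to chain.
Insert 678: h=9, bucket 9 empty → new chain.
Insert 481: h=8, bucket 8 nonempty → append to chain.
Insert 763: h=4, bucket 4 empty → new chain.
Insert 497: h=6, bucket 6 empty → new chain.
Insert 171: h=8, bucket 8 nonempty → append to chain.
Insert 690: h=5, bucket 5 empty → new chain.
Insert 81: h=8, bucket 8 nonempty → append to chain.
Insert 551: h=8, bucket 8 nonempty → append to chain.
Final buckets:
0: ∅
1: ∅
2: ∅
3: ∅
4: 763
5: 690
6: 497
7: ∅
8: 261 -> 731 -> 191 -> 481 -> 171 -> 81 -> 551
9: 678

7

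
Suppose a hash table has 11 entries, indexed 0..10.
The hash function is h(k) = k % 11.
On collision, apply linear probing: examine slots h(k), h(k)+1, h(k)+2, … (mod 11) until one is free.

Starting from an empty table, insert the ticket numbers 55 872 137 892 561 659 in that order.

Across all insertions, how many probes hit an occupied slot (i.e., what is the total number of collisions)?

55 hashes to 0; slot 0 is free -> place at 0.
872 hashes to 3; slot 3 is free -> place at 3.
137 hashes to 5; slot 5 is free -> place at 5.
892 hashes to 1; slot 1 is free -> place at 1.
561 hashes to 0; 0,1 taken -> place at 2.
659 hashes to 10; slot 10 is free -> place at 10.
Table: [55, 892, 561, 872, ∅, 137, ∅, ∅, ∅, ∅, 659]

2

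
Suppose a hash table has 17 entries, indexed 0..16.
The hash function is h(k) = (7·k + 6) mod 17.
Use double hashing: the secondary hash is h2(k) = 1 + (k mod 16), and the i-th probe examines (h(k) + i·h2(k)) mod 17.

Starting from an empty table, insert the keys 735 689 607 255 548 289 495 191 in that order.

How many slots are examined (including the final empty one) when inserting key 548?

3

735: h=0 → slot 0
689: h=1 → slot 1
607: h=5 → slot 5
255: h=6 → slot 6
548: h=0, h2=5, probe 0,5,10 → slot 10
289: h=6, h2=2, probe 6,8 → slot 8
495: h=3 → slot 3
191: h=0, h2=16, probe 0,16 → slot 16
Table: [735, 689, —, 495, —, 607, 255, —, 289, —, 548, —, —, —, —, —, 191]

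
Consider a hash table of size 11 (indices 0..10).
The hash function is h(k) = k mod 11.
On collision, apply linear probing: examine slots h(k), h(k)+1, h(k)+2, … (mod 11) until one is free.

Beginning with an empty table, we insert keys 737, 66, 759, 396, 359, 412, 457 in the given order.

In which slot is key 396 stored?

Insert 737: h=0, slot 0 empty => index 0.
Insert 66: h=0, slot 0 occupied => index 1.
Insert 759: h=0, slots 0,1 occupied => index 2.
Insert 396: h=0, slots 0,1,2 occupied => index 3.
Insert 359: h=7, slot 7 empty => index 7.
Insert 412: h=5, slot 5 empty => index 5.
Insert 457: h=6, slot 6 empty => index 6.
Table: [737, 66, 759, 396, ., 412, 457, 359, ., ., .]

3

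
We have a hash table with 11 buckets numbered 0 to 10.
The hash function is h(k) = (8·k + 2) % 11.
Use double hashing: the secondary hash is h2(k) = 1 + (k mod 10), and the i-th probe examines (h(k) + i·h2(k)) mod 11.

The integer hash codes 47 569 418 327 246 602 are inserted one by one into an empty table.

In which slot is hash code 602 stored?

Insert 47: h=4, slot 4 empty => index 4.
Insert 569: h=0, slot 0 empty => index 0.
Insert 418: h=2, slot 2 empty => index 2.
Insert 327: h=0, h2=8, slot 0 occupied => index 8.
Insert 246: h=1, slot 1 empty => index 1.
Insert 602: h=0, h2=3, slot 0 occupied => index 3.
Table: [569, 246, 418, 602, 47, -, -, -, 327, -, -]

3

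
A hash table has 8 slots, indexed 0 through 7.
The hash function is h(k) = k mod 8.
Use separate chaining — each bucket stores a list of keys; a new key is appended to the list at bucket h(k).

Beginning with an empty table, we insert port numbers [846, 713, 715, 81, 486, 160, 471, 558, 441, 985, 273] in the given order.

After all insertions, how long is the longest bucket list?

Insert 846: h=6, bucket 6 empty → new chain.
Insert 713: h=1, bucket 1 empty → new chain.
Insert 715: h=3, bucket 3 empty → new chain.
Insert 81: h=1, bucket 1 nonempty → append to chain.
Insert 486: h=6, bucket 6 nonempty → append to chain.
Insert 160: h=0, bucket 0 empty → new chain.
Insert 471: h=7, bucket 7 empty → new chain.
Insert 558: h=6, bucket 6 nonempty → append to chain.
Insert 441: h=1, bucket 1 nonempty → append to chain.
Insert 985: h=1, bucket 1 nonempty → append to chain.
Insert 273: h=1, bucket 1 nonempty → append to chain.
Final buckets:
0: 160
1: 713 -> 81 -> 441 -> 985 -> 273
2: —
3: 715
4: —
5: —
6: 846 -> 486 -> 558
7: 471

5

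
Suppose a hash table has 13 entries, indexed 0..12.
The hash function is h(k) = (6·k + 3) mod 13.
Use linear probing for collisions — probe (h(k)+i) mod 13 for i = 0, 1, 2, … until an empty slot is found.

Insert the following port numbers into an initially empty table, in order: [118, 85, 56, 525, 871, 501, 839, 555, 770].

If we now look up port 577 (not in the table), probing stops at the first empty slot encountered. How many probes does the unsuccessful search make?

6

118: h=9 => slot 9
85: h=6 => slot 6
56: h=1 => slot 1
525: h=7 => slot 7
871: h=3 => slot 3
501: h=6, probe 6,7,8 => slot 8
839: h=6, probe 6,7,8,9,10 => slot 10
555: h=5 => slot 5
770: h=8, probe 8,9,10,11 => slot 11
Table: [-, 56, -, 871, -, 555, 85, 525, 501, 118, 839, 770, -]
Lookup 577: h=7, probe 7,8,9,10,11,12 → slot 12 empty, not found.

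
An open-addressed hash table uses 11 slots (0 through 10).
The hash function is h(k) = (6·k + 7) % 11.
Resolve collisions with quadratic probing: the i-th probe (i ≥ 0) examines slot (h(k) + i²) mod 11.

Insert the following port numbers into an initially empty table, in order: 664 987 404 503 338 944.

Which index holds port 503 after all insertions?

Insert 664: h=9, slot 9 empty → index 9.
Insert 987: h=0, slot 0 empty → index 0.
Insert 404: h=0, slot 0 occupied → index 1.
Insert 503: h=0, slots 0,1 occupied → index 4.
Insert 338: h=0, slots 0,1,4,9 occupied → index 5.
Insert 944: h=6, slot 6 empty → index 6.
Table: [987, 404, ∅, ∅, 503, 338, 944, ∅, ∅, 664, ∅]

4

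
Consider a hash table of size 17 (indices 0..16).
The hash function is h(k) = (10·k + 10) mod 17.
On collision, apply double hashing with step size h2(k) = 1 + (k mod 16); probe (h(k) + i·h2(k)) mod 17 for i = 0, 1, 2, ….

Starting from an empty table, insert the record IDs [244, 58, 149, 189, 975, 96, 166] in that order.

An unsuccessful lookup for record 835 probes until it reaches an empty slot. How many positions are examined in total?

2

244 hashes to 2; slot 2 is free => place at 2.
58 hashes to 12; slot 12 is free => place at 12.
149 hashes to 4; slot 4 is free => place at 4.
189 hashes to 13; slot 13 is free => place at 13.
975 hashes to 2, h2=16; 2 taken => place at 1.
96 hashes to 1, h2=1; 1,2 taken => place at 3.
166 hashes to 4, h2=7; 4 taken => place at 11.
Table: [_, 975, 244, 96, 149, _, _, _, _, _, _, 166, 58, 189, _, _, _]
Lookup 835: h=13, h2=4, probe 13,0 → slot 0 empty, not found.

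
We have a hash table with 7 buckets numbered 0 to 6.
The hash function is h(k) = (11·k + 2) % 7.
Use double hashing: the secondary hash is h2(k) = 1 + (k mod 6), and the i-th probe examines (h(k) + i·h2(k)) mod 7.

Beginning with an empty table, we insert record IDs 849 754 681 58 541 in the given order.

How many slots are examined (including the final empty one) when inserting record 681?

2

849: h=3 -> slot 3
754: h=1 -> slot 1
681: h=3, h2=4, probe 3,0 -> slot 0
58: h=3, h2=5, probe 3,1,6 -> slot 6
541: h=3, h2=2, probe 3,5 -> slot 5
Table: [681, 754, —, 849, —, 541, 58]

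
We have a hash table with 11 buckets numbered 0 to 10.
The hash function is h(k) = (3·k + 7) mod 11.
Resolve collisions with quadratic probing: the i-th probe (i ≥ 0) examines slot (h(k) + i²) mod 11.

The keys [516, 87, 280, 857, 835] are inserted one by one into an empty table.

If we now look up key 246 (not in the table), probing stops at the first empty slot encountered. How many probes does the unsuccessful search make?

2

516 hashes to 4; slot 4 is free => place at 4.
87 hashes to 4; 4 taken => place at 5.
280 hashes to 0; slot 0 is free => place at 0.
857 hashes to 4; 4,5 taken => place at 8.
835 hashes to 4; 4,5,8 taken => place at 2.
Table: [280, ., 835, ., 516, 87, ., ., 857, ., .]
Lookup 246: h=8, probe 8,9 → slot 9 empty, not found.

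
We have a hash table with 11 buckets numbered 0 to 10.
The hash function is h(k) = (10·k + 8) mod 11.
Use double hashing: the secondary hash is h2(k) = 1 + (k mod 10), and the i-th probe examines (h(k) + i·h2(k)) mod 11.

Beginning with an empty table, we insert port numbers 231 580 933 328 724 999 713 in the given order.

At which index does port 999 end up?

231 hashes to 8; slot 8 is free → place at 8.
580 hashes to 0; slot 0 is free → place at 0.
933 hashes to 10; slot 10 is free → place at 10.
328 hashes to 10, h2=9; 10,8 taken → place at 6.
724 hashes to 10, h2=5; 10 taken → place at 4.
999 hashes to 10, h2=10; 10 taken → place at 9.
713 hashes to 10, h2=4; 10 taken → place at 3.
Table: [580, ∅, ∅, 713, 724, ∅, 328, ∅, 231, 999, 933]

9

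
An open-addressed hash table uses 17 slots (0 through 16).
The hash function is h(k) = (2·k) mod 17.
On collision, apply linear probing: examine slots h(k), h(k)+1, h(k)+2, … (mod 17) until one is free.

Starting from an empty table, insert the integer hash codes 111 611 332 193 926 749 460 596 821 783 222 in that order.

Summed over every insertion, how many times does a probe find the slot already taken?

16

111: h=1 => slot 1
611: h=15 => slot 15
332: h=1, probe 1,2 => slot 2
193: h=12 => slot 12
926: h=16 => slot 16
749: h=2, probe 2,3 => slot 3
460: h=2, probe 2,3,4 => slot 4
596: h=2, probe 2,3,4,5 => slot 5
821: h=10 => slot 10
783: h=2, probe 2,3,4,5,6 => slot 6
222: h=2, probe 2,3,4,5,6,7 => slot 7
Table: [∅, 111, 332, 749, 460, 596, 783, 222, ∅, ∅, 821, ∅, 193, ∅, ∅, 611, 926]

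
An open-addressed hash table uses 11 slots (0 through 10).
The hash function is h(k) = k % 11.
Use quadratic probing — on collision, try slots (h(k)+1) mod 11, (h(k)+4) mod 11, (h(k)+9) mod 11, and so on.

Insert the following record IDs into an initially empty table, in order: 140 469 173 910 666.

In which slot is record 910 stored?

140: h=8 → slot 8
469: h=7 → slot 7
173: h=8, probe 8,9 → slot 9
910: h=8, probe 8,9,1 → slot 1
666: h=6 → slot 6
Table: [∅, 910, ∅, ∅, ∅, ∅, 666, 469, 140, 173, ∅]

1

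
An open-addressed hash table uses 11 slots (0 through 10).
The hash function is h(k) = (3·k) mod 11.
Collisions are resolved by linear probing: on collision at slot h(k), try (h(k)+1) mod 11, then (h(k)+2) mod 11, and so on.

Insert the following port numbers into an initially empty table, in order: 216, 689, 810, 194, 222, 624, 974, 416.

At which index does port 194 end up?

2

216: h=10 => slot 10
689: h=10, probe 10,0 => slot 0
810: h=10, probe 10,0,1 => slot 1
194: h=10, probe 10,0,1,2 => slot 2
222: h=6 => slot 6
624: h=2, probe 2,3 => slot 3
974: h=7 => slot 7
416: h=5 => slot 5
Table: [689, 810, 194, 624, —, 416, 222, 974, —, —, 216]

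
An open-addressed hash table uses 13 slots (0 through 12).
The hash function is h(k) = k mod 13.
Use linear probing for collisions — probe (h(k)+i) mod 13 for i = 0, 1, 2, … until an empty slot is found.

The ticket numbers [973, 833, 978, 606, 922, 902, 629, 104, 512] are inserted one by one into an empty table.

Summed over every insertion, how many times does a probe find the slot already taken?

Insert 973: h=11, slot 11 empty → index 11.
Insert 833: h=1, slot 1 empty → index 1.
Insert 978: h=3, slot 3 empty → index 3.
Insert 606: h=8, slot 8 empty → index 8.
Insert 922: h=12, slot 12 empty → index 12.
Insert 902: h=5, slot 5 empty → index 5.
Insert 629: h=5, slot 5 occupied → index 6.
Insert 104: h=0, slot 0 empty → index 0.
Insert 512: h=5, slots 5,6 occupied → index 7.
Table: [104, 833, —, 978, —, 902, 629, 512, 606, —, —, 973, 922]

3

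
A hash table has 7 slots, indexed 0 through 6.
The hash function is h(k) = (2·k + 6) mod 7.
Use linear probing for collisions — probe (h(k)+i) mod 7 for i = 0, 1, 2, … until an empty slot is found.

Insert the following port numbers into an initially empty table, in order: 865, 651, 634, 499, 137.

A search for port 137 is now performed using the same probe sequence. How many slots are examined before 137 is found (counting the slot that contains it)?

865: h=0 → slot 0
651: h=6 → slot 6
634: h=0, probe 0,1 → slot 1
499: h=3 → slot 3
137: h=0, probe 0,1,2 → slot 2
Table: [865, 634, 137, 499, -, -, 651]
Lookup 137: h=0, probe 0,1,2 → found at 2.

3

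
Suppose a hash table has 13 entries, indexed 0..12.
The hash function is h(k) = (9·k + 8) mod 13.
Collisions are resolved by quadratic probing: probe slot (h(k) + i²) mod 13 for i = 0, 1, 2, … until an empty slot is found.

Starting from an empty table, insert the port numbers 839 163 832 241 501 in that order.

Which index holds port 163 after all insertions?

Insert 839: h=6, slot 6 empty → index 6.
Insert 163: h=6, slot 6 occupied → index 7.
Insert 832: h=8, slot 8 empty → index 8.
Insert 241: h=6, slots 6,7 occupied → index 10.
Insert 501: h=6, slots 6,7,10 occupied → index 2.
Table: [_, _, 501, _, _, _, 839, 163, 832, _, 241, _, _]

7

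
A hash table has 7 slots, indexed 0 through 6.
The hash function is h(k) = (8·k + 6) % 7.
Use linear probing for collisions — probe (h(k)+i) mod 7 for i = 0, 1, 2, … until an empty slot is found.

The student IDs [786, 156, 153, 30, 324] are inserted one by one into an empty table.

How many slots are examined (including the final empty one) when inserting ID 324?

4

786: h=1 -> slot 1
156: h=1, probe 1,2 -> slot 2
153: h=5 -> slot 5
30: h=1, probe 1,2,3 -> slot 3
324: h=1, probe 1,2,3,4 -> slot 4
Table: [∅, 786, 156, 30, 324, 153, ∅]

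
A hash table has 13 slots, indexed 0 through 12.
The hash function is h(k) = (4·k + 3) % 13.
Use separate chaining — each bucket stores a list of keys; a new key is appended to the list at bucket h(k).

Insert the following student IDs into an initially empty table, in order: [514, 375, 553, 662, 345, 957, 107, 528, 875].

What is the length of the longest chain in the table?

3

Insert 514: h=5, bucket 5 empty → new chain.
Insert 375: h=8, bucket 8 empty → new chain.
Insert 553: h=5, bucket 5 nonempty → append to chain.
Insert 662: h=12, bucket 12 empty → new chain.
Insert 345: h=5, bucket 5 nonempty → append to chain.
Insert 957: h=9, bucket 9 empty → new chain.
Insert 107: h=2, bucket 2 empty → new chain.
Insert 528: h=9, bucket 9 nonempty → append to chain.
Insert 875: h=6, bucket 6 empty → new chain.
Final buckets:
0: _
1: _
2: 107
3: _
4: _
5: 514 -> 553 -> 345
6: 875
7: _
8: 375
9: 957 -> 528
10: _
11: _
12: 662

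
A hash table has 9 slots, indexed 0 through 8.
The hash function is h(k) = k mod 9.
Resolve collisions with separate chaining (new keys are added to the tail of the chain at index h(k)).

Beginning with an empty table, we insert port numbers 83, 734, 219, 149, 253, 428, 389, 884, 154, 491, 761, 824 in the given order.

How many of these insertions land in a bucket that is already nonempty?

8

Insert 83: h=2, bucket 2 empty -> new chain.
Insert 734: h=5, bucket 5 empty -> new chain.
Insert 219: h=3, bucket 3 empty -> new chain.
Insert 149: h=5, bucket 5 nonempty -> append to chain.
Insert 253: h=1, bucket 1 empty -> new chain.
Insert 428: h=5, bucket 5 nonempty -> append to chain.
Insert 389: h=2, bucket 2 nonempty -> append to chain.
Insert 884: h=2, bucket 2 nonempty -> append to chain.
Insert 154: h=1, bucket 1 nonempty -> append to chain.
Insert 491: h=5, bucket 5 nonempty -> append to chain.
Insert 761: h=5, bucket 5 nonempty -> append to chain.
Insert 824: h=5, bucket 5 nonempty -> append to chain.
Final buckets:
0: _
1: 253 -> 154
2: 83 -> 389 -> 884
3: 219
4: _
5: 734 -> 149 -> 428 -> 491 -> 761 -> 824
6: _
7: _
8: _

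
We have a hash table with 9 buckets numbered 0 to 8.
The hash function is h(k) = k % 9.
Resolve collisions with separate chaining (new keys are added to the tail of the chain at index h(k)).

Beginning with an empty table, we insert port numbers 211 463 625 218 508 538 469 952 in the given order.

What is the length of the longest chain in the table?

4

211 -> bucket 4
463 -> bucket 4 (collision)
625 -> bucket 4 (collision)
218 -> bucket 2
508 -> bucket 4 (collision)
538 -> bucket 7
469 -> bucket 1
952 -> bucket 7 (collision)
Final buckets:
0: —
1: 469
2: 218
3: —
4: 211 -> 463 -> 625 -> 508
5: —
6: —
7: 538 -> 952
8: —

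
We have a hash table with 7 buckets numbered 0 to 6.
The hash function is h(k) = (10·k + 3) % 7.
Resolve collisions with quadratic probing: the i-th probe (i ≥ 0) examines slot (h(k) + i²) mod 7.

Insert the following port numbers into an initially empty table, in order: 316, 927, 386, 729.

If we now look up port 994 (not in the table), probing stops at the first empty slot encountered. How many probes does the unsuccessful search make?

2

Insert 316: h=6, slot 6 empty -> index 6.
Insert 927: h=5, slot 5 empty -> index 5.
Insert 386: h=6, slot 6 occupied -> index 0.
Insert 729: h=6, slots 6,0 occupied -> index 3.
Table: [386, _, _, 729, _, 927, 316]
Lookup 994: h=3, probe 3,4 → slot 4 empty, not found.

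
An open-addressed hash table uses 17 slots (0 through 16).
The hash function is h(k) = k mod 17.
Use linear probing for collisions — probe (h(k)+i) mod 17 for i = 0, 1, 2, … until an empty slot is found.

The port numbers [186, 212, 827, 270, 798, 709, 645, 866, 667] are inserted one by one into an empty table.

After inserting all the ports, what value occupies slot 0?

186 hashes to 16; slot 16 is free -> place at 16.
212 hashes to 8; slot 8 is free -> place at 8.
827 hashes to 11; slot 11 is free -> place at 11.
270 hashes to 15; slot 15 is free -> place at 15.
798 hashes to 16; 16 taken -> place at 0.
709 hashes to 12; slot 12 is free -> place at 12.
645 hashes to 16; 16,0 taken -> place at 1.
866 hashes to 16; 16,0,1 taken -> place at 2.
667 hashes to 4; slot 4 is free -> place at 4.
Table: [798, 645, 866, ., 667, ., ., ., 212, ., ., 827, 709, ., ., 270, 186]

798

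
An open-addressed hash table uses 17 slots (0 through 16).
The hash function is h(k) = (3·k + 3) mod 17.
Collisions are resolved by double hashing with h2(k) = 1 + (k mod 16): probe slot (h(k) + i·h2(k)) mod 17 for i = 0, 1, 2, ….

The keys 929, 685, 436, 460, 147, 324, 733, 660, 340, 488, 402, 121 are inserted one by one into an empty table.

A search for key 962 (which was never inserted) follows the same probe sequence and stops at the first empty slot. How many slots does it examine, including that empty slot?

929 hashes to 2; slot 2 is free → place at 2.
685 hashes to 1; slot 1 is free → place at 1.
436 hashes to 2, h2=5; 2 taken → place at 7.
460 hashes to 6; slot 6 is free → place at 6.
147 hashes to 2, h2=4; 2,6 taken → place at 10.
324 hashes to 6, h2=5; 6 taken → place at 11.
733 hashes to 9; slot 9 is free → place at 9.
660 hashes to 11, h2=5; 11 taken → place at 16.
340 hashes to 3; slot 3 is free → place at 3.
488 hashes to 5; slot 5 is free → place at 5.
402 hashes to 2, h2=3; 2,5 taken → place at 8.
121 hashes to 9, h2=10; 9,2 taken → place at 12.
Table: [-, 685, 929, 340, -, 488, 460, 436, 402, 733, 147, 324, 121, -, -, -, 660]
Lookup 962: h=16, h2=3, probe 16,2,5,8,11,14 → slot 14 empty, not found.

6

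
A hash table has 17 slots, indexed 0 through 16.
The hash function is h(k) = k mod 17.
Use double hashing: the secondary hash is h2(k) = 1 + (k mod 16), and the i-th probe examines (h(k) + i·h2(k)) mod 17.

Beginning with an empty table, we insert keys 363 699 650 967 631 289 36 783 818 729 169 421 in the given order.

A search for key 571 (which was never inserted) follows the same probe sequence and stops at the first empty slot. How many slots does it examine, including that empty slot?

363: h=6 → slot 6
699: h=2 → slot 2
650: h=4 → slot 4
967: h=15 → slot 15
631: h=2, h2=8, probe 2,10 → slot 10
289: h=0 → slot 0
36: h=2, h2=5, probe 2,7 → slot 7
783: h=1 → slot 1
818: h=2, h2=3, probe 2,5 → slot 5
729: h=15, h2=10, probe 15,8 → slot 8
169: h=16 → slot 16
421: h=13 → slot 13
Table: [289, 783, 699, -, 650, 818, 363, 36, 729, -, 631, -, -, 421, -, 967, 169]
Lookup 571: h=10, h2=12, probe 10,5,0,12 → slot 12 empty, not found.

4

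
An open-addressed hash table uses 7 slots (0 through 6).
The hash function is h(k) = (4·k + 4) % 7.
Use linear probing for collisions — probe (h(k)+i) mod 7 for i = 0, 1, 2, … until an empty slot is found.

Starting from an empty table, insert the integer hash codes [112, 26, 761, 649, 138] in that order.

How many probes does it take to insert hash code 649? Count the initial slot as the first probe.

112: h=4 => slot 4
26: h=3 => slot 3
761: h=3, probe 3,4,5 => slot 5
649: h=3, probe 3,4,5,6 => slot 6
138: h=3, probe 3,4,5,6,0 => slot 0
Table: [138, _, _, 26, 112, 761, 649]

4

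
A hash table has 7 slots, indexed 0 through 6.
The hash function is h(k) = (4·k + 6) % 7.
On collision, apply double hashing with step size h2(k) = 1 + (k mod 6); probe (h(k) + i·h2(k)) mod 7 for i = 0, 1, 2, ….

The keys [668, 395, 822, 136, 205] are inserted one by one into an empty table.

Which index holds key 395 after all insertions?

668: h=4 => slot 4
395: h=4, h2=6, probe 4,3 => slot 3
822: h=4, h2=1, probe 4,5 => slot 5
136: h=4, h2=5, probe 4,2 => slot 2
205: h=0 => slot 0
Table: [205, ., 136, 395, 668, 822, .]

3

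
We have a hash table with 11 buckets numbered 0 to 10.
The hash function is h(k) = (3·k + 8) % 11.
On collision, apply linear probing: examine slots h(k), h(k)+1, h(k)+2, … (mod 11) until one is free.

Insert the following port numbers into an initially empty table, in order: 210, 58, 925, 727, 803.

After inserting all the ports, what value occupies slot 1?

925

Insert 210: h=0, slot 0 empty => index 0.
Insert 58: h=6, slot 6 empty => index 6.
Insert 925: h=0, slot 0 occupied => index 1.
Insert 727: h=0, slots 0,1 occupied => index 2.
Insert 803: h=8, slot 8 empty => index 8.
Table: [210, 925, 727, —, —, —, 58, —, 803, —, —]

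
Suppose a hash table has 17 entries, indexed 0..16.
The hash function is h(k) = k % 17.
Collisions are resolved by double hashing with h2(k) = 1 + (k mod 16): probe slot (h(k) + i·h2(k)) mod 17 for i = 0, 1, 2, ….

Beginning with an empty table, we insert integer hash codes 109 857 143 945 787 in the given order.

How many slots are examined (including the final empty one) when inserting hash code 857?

109 hashes to 7; slot 7 is free → place at 7.
857 hashes to 7, h2=10; 7 taken → place at 0.
143 hashes to 7, h2=16; 7 taken → place at 6.
945 hashes to 10; slot 10 is free → place at 10.
787 hashes to 5; slot 5 is free → place at 5.
Table: [857, _, _, _, _, 787, 143, 109, _, _, 945, _, _, _, _, _, _]

2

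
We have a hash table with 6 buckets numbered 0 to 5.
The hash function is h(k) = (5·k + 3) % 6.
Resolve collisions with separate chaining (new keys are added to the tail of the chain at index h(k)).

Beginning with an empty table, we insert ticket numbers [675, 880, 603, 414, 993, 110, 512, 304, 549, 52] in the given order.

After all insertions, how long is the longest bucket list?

4

675 -> bucket 0
880 -> bucket 5
603 -> bucket 0 (collision)
414 -> bucket 3
993 -> bucket 0 (collision)
110 -> bucket 1
512 -> bucket 1 (collision)
304 -> bucket 5 (collision)
549 -> bucket 0 (collision)
52 -> bucket 5 (collision)
Final buckets:
0: 675 -> 603 -> 993 -> 549
1: 110 -> 512
2: —
3: 414
4: —
5: 880 -> 304 -> 52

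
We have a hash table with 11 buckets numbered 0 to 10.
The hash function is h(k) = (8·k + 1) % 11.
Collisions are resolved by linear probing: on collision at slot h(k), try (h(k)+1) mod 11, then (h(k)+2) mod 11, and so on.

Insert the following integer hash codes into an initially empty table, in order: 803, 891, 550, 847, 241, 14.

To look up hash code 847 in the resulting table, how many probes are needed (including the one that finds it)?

803: h=1 => slot 1
891: h=1, probe 1,2 => slot 2
550: h=1, probe 1,2,3 => slot 3
847: h=1, probe 1,2,3,4 => slot 4
241: h=4, probe 4,5 => slot 5
14: h=3, probe 3,4,5,6 => slot 6
Table: [., 803, 891, 550, 847, 241, 14, ., ., ., .]
Lookup 847: h=1, probe 1,2,3,4 → found at 4.

4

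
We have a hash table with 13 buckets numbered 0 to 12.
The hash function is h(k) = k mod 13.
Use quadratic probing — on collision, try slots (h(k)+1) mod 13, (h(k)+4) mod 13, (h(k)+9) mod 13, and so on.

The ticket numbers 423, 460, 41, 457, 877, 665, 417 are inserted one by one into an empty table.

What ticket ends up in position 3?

Insert 423: h=7, slot 7 empty => index 7.
Insert 460: h=5, slot 5 empty => index 5.
Insert 41: h=2, slot 2 empty => index 2.
Insert 457: h=2, slot 2 occupied => index 3.
Insert 877: h=6, slot 6 empty => index 6.
Insert 665: h=2, slots 2,3,6 occupied => index 11.
Insert 417: h=1, slot 1 empty => index 1.
Table: [∅, 417, 41, 457, ∅, 460, 877, 423, ∅, ∅, ∅, 665, ∅]

457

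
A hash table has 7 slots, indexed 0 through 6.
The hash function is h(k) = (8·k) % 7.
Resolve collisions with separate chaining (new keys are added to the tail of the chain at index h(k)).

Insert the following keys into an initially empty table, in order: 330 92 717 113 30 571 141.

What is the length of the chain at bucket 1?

330 -> bucket 1
92 -> bucket 1 (collision)
717 -> bucket 3
113 -> bucket 1 (collision)
30 -> bucket 2
571 -> bucket 4
141 -> bucket 1 (collision)
Final buckets:
0: _
1: 330 -> 92 -> 113 -> 141
2: 30
3: 717
4: 571
5: _
6: _

4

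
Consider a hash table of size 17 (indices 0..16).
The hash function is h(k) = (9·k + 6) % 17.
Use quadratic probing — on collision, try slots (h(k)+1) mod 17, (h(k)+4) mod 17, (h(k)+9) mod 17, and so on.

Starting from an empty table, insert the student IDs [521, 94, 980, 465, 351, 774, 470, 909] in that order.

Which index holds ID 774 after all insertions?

6

521 hashes to 3; slot 3 is free => place at 3.
94 hashes to 2; slot 2 is free => place at 2.
980 hashes to 3; 3 taken => place at 4.
465 hashes to 9; slot 9 is free => place at 9.
351 hashes to 3; 3,4 taken => place at 7.
774 hashes to 2; 2,3 taken => place at 6.
470 hashes to 3; 3,4,7 taken => place at 12.
909 hashes to 10; slot 10 is free => place at 10.
Table: [—, —, 94, 521, 980, —, 774, 351, —, 465, 909, —, 470, —, —, —, —]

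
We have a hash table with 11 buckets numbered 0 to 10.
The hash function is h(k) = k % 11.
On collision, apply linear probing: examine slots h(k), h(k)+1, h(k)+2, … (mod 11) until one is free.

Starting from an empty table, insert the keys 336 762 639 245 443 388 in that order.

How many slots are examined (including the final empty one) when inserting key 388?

Insert 336: h=6, slot 6 empty -> index 6.
Insert 762: h=3, slot 3 empty -> index 3.
Insert 639: h=1, slot 1 empty -> index 1.
Insert 245: h=3, slot 3 occupied -> index 4.
Insert 443: h=3, slots 3,4 occupied -> index 5.
Insert 388: h=3, slots 3,4,5,6 occupied -> index 7.
Table: [-, 639, -, 762, 245, 443, 336, 388, -, -, -]

5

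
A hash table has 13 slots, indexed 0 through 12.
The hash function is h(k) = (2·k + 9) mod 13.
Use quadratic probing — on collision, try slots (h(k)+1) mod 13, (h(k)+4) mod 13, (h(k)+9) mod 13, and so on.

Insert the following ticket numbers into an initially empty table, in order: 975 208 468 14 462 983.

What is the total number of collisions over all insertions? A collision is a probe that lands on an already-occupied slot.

975: h=9 → slot 9
208: h=9, probe 9,10 → slot 10
468: h=9, probe 9,10,0 → slot 0
14: h=11 → slot 11
462: h=10, probe 10,11,1 → slot 1
983: h=12 → slot 12
Table: [468, 462, -, -, -, -, -, -, -, 975, 208, 14, 983]

5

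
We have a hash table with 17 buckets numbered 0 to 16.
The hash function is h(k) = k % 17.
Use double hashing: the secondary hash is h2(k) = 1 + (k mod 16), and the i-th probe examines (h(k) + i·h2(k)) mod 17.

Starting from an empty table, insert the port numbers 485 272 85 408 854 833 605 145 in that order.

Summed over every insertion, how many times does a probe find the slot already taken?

5

485 hashes to 9; slot 9 is free → place at 9.
272 hashes to 0; slot 0 is free → place at 0.
85 hashes to 0, h2=6; 0 taken → place at 6.
408 hashes to 0, h2=9; 0,9 taken → place at 1.
854 hashes to 4; slot 4 is free → place at 4.
833 hashes to 0, h2=2; 0 taken → place at 2.
605 hashes to 10; slot 10 is free → place at 10.
145 hashes to 9, h2=2; 9 taken → place at 11.
Table: [272, 408, 833, ., 854, ., 85, ., ., 485, 605, 145, ., ., ., ., .]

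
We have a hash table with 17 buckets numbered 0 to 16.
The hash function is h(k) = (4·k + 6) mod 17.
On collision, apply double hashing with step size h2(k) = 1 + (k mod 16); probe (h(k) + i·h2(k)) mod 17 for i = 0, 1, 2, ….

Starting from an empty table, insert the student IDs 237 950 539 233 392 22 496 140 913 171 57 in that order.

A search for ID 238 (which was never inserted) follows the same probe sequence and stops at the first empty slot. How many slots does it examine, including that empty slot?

2

237: h=2 -> slot 2
950: h=15 -> slot 15
539: h=3 -> slot 3
233: h=3, h2=10, probe 3,13 -> slot 13
392: h=10 -> slot 10
22: h=9 -> slot 9
496: h=1 -> slot 1
140: h=5 -> slot 5
913: h=3, h2=2, probe 3,5,7 -> slot 7
171: h=10, h2=12, probe 10,5,0 -> slot 0
57: h=13, h2=10, probe 13,6 -> slot 6
Table: [171, 496, 237, 539, _, 140, 57, 913, _, 22, 392, _, _, 233, _, 950, _]
Lookup 238: h=6, h2=15, probe 6,4 → slot 4 empty, not found.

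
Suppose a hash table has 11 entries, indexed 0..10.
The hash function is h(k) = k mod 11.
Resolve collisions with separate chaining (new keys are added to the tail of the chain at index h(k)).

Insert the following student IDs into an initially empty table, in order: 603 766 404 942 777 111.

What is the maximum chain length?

3

Insert 603: h=9, bucket 9 empty → new chain.
Insert 766: h=7, bucket 7 empty → new chain.
Insert 404: h=8, bucket 8 empty → new chain.
Insert 942: h=7, bucket 7 nonempty → append to chain.
Insert 777: h=7, bucket 7 nonempty → append to chain.
Insert 111: h=1, bucket 1 empty → new chain.
Final buckets:
0: _
1: 111
2: _
3: _
4: _
5: _
6: _
7: 766 -> 942 -> 777
8: 404
9: 603
10: _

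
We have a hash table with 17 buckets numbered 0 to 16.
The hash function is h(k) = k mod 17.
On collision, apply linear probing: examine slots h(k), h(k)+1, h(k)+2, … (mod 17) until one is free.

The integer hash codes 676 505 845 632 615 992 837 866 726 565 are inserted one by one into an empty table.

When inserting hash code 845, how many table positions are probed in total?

676 hashes to 13; slot 13 is free => place at 13.
505 hashes to 12; slot 12 is free => place at 12.
845 hashes to 12; 12,13 taken => place at 14.
632 hashes to 3; slot 3 is free => place at 3.
615 hashes to 3; 3 taken => place at 4.
992 hashes to 6; slot 6 is free => place at 6.
837 hashes to 4; 4 taken => place at 5.
866 hashes to 16; slot 16 is free => place at 16.
726 hashes to 12; 12,13,14 taken => place at 15.
565 hashes to 4; 4,5,6 taken => place at 7.
Table: [-, -, -, 632, 615, 837, 992, 565, -, -, -, -, 505, 676, 845, 726, 866]

3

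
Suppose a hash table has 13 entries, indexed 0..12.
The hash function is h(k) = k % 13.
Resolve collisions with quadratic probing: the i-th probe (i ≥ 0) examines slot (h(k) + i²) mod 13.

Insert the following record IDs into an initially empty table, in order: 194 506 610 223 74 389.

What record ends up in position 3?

Insert 194: h=12, slot 12 empty → index 12.
Insert 506: h=12, slot 12 occupied → index 0.
Insert 610: h=12, slots 12,0 occupied → index 3.
Insert 223: h=2, slot 2 empty → index 2.
Insert 74: h=9, slot 9 empty → index 9.
Insert 389: h=12, slots 12,0,3 occupied → index 8.
Table: [506, _, 223, 610, _, _, _, _, 389, 74, _, _, 194]

610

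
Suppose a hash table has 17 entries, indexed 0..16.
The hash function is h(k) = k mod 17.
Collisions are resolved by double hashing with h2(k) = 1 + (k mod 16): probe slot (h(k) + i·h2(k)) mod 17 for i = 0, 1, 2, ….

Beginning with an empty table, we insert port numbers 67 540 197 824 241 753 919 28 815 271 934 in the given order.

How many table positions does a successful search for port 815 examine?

67: h=16 -> slot 16
540: h=13 -> slot 13
197: h=10 -> slot 10
824: h=8 -> slot 8
241: h=3 -> slot 3
753: h=5 -> slot 5
919: h=1 -> slot 1
28: h=11 -> slot 11
815: h=16, h2=16, probe 16,15 -> slot 15
271: h=16, h2=16, probe 16,15,14 -> slot 14
934: h=16, h2=7, probe 16,6 -> slot 6
Table: [—, 919, —, 241, —, 753, 934, —, 824, —, 197, 28, —, 540, 271, 815, 67]
Lookup 815: h=16, h2=16, probe 16,15 → found at 15.

2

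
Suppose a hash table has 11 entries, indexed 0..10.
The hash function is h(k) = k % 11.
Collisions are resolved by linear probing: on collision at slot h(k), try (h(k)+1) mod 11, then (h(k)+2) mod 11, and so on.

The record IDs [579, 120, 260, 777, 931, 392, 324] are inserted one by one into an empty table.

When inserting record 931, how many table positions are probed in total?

Insert 579: h=7, slot 7 empty => index 7.
Insert 120: h=10, slot 10 empty => index 10.
Insert 260: h=7, slot 7 occupied => index 8.
Insert 777: h=7, slots 7,8 occupied => index 9.
Insert 931: h=7, slots 7,8,9,10 occupied => index 0.
Insert 392: h=7, slots 7,8,9,10,0 occupied => index 1.
Insert 324: h=5, slot 5 empty => index 5.
Table: [931, 392, _, _, _, 324, _, 579, 260, 777, 120]

5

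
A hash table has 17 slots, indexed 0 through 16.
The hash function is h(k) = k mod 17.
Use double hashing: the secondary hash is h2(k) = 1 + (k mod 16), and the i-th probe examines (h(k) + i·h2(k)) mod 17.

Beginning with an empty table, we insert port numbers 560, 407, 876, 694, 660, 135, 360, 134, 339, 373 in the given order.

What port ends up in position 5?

Insert 560: h=16, slot 16 empty => index 16.
Insert 407: h=16, h2=8, slot 16 occupied => index 7.
Insert 876: h=9, slot 9 empty => index 9.
Insert 694: h=14, slot 14 empty => index 14.
Insert 660: h=14, h2=5, slot 14 occupied => index 2.
Insert 135: h=16, h2=8, slots 16,7 occupied => index 15.
Insert 360: h=3, slot 3 empty => index 3.
Insert 134: h=15, h2=7, slot 15 occupied => index 5.
Insert 339: h=16, h2=4, slots 16,3,7 occupied => index 11.
Insert 373: h=16, h2=6, slots 16,5,11 occupied => index 0.
Table: [373, ., 660, 360, ., 134, ., 407, ., 876, ., 339, ., ., 694, 135, 560]

134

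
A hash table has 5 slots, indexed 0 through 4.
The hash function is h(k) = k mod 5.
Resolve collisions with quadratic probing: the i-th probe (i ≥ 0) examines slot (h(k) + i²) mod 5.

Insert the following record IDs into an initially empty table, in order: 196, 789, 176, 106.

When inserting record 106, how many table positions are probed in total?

3

Insert 196: h=1, slot 1 empty => index 1.
Insert 789: h=4, slot 4 empty => index 4.
Insert 176: h=1, slot 1 occupied => index 2.
Insert 106: h=1, slots 1,2 occupied => index 0.
Table: [106, 196, 176, _, 789]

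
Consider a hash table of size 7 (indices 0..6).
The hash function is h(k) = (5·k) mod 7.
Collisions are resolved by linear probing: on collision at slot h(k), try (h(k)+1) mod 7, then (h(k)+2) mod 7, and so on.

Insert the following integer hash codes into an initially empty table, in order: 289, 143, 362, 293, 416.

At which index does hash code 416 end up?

Insert 289: h=3, slot 3 empty → index 3.
Insert 143: h=1, slot 1 empty → index 1.
Insert 362: h=4, slot 4 empty → index 4.
Insert 293: h=2, slot 2 empty → index 2.
Insert 416: h=1, slots 1,2,3,4 occupied → index 5.
Table: [—, 143, 293, 289, 362, 416, —]

5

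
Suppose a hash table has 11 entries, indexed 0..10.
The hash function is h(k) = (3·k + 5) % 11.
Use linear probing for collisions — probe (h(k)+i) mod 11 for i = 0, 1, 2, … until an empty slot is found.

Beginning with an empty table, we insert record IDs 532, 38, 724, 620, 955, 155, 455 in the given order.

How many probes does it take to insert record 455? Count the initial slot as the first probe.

7

Insert 532: h=6, slot 6 empty → index 6.
Insert 38: h=9, slot 9 empty → index 9.
Insert 724: h=10, slot 10 empty → index 10.
Insert 620: h=6, slot 6 occupied → index 7.
Insert 955: h=10, slot 10 occupied → index 0.
Insert 155: h=8, slot 8 empty → index 8.
Insert 455: h=6, slots 6,7,8,9,10,0 occupied → index 1.
Table: [955, 455, ∅, ∅, ∅, ∅, 532, 620, 155, 38, 724]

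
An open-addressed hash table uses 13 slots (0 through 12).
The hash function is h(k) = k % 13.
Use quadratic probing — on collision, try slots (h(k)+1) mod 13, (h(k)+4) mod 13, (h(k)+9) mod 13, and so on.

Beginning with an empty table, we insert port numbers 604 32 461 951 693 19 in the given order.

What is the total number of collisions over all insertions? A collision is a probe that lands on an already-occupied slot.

7

604 hashes to 6; slot 6 is free -> place at 6.
32 hashes to 6; 6 taken -> place at 7.
461 hashes to 6; 6,7 taken -> place at 10.
951 hashes to 2; slot 2 is free -> place at 2.
693 hashes to 4; slot 4 is free -> place at 4.
19 hashes to 6; 6,7,10,2 taken -> place at 9.
Table: [_, _, 951, _, 693, _, 604, 32, _, 19, 461, _, _]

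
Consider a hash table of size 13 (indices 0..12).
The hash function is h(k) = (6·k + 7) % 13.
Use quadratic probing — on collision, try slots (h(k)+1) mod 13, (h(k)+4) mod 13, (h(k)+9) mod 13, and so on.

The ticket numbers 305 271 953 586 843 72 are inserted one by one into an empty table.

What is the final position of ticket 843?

305 hashes to 4; slot 4 is free -> place at 4.
271 hashes to 8; slot 8 is free -> place at 8.
953 hashes to 5; slot 5 is free -> place at 5.
586 hashes to 0; slot 0 is free -> place at 0.
843 hashes to 8; 8 taken -> place at 9.
72 hashes to 10; slot 10 is free -> place at 10.
Table: [586, ∅, ∅, ∅, 305, 953, ∅, ∅, 271, 843, 72, ∅, ∅]

9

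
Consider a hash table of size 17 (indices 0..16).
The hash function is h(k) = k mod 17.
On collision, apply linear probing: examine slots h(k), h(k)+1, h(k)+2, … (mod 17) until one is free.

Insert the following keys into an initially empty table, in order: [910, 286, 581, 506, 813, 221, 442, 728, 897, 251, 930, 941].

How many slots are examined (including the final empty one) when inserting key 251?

910: h=9 → slot 9
286: h=14 → slot 14
581: h=3 → slot 3
506: h=13 → slot 13
813: h=14, probe 14,15 → slot 15
221: h=0 → slot 0
442: h=0, probe 0,1 → slot 1
728: h=14, probe 14,15,16 → slot 16
897: h=13, probe 13,14,15,16,0,1,2 → slot 2
251: h=13, probe 13,14,15,16,0,1,2,3,4 → slot 4
930: h=12 → slot 12
941: h=6 → slot 6
Table: [221, 442, 897, 581, 251, _, 941, _, _, 910, _, _, 930, 506, 286, 813, 728]

9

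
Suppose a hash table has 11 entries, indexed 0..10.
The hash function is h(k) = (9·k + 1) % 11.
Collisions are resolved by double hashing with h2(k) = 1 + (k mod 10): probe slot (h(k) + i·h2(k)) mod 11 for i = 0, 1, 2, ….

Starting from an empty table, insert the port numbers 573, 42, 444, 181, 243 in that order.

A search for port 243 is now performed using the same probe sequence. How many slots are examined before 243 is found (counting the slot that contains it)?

573 hashes to 10; slot 10 is free -> place at 10.
42 hashes to 5; slot 5 is free -> place at 5.
444 hashes to 4; slot 4 is free -> place at 4.
181 hashes to 2; slot 2 is free -> place at 2.
243 hashes to 10, h2=4; 10 taken -> place at 3.
Table: [., ., 181, 243, 444, 42, ., ., ., ., 573]
Lookup 243: h=10, h2=4, probe 10,3 → found at 3.

2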